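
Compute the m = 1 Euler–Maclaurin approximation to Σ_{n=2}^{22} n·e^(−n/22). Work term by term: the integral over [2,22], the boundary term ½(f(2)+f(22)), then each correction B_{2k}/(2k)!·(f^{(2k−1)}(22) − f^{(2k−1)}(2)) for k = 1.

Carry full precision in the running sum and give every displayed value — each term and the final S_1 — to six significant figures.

∫_2^22 x·e^(−x/22) dx evaluates to 126.010.
½[f(2) + f(22)] = ½[1.82620 + 8.09335] = 4.95977.
Integral + boundary = 130.970.
Order-1 term: 1/12 · (0.00000 − 0.830092) = -0.0691743.

S_1 ≈ 130.900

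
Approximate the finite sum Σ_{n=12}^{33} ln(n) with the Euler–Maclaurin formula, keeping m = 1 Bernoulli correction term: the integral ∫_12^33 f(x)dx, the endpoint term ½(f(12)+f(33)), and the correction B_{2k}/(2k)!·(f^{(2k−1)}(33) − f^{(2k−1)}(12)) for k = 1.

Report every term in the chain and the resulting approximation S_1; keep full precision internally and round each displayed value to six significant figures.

∫_12^33 ln(x) dx evaluates to 64.5659.
½[f(12) + f(33)] = ½[2.48491 + 3.49651] = 2.99071.
So far: 67.5566.
k=1: B_{2}/(2)! × [f^{(1)}(33) − f^{(1)}(12)] = 1/12 × (0.0303030 − 0.0833333) = -0.00441919.

S_1 ≈ 67.5522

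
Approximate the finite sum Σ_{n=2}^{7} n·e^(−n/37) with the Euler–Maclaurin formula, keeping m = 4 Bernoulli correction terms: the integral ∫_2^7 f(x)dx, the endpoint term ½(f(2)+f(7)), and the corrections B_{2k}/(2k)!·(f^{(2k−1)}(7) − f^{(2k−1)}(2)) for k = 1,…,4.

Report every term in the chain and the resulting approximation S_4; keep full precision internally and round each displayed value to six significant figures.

The integral term ∫_2^7 x·e^(−x/37) dx = 19.6891.
½[f(2) + f(7)] = ½[1.89476 + 5.79341] = 3.84409.
Integral + boundary = 23.5332.
Correction k=1: B_{2}/2! · (f^{(1)}(7) − f^{(1)}(2)) = 1/12 · (0.671051 − 0.896171) = -0.0187600.
Partial sum through k=1: 23.5145.
Correction k=2: B_{4}/4! · (f^{(3)}(7) − f^{(3)}(2)) = −1/720 · (0.00169928 − 0.00203867) = 4.71372e-07.
Partial sum through k=2: 23.5145.
Correction k=3: B_{6}/6! · (f^{(5)}(7) − f^{(5)}(2)) = 1/30240 · (2.12446e-06 − 2.50016e-06) = -1.24240e-11.
Partial sum through k=3: 23.5145.
Correction k=4: B_{8}/8! · (f^{(7)}(7) − f^{(7)}(2)) = −1/1209600 · (2.19697e-09 − 2.56475e-09) = 3.04052e-16.

S_4 ≈ 23.5145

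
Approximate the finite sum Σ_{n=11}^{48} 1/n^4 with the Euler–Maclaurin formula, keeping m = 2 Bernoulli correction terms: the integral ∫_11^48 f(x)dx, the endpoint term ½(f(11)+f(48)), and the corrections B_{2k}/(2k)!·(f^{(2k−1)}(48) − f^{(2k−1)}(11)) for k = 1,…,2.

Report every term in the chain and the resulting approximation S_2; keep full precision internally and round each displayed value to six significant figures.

S_2 ≈ 0.000283729

Integral: ∫_11^48 1/x^4 dx = 0.000247424.
Boundary: ½(f(11) + f(48)) = ½(6.83013e-05 + 1.88380e-07) = 3.42449e-05.
Running total after boundary: 0.000281669.
Correction k=1: B_{2}/2! · (f^{(1)}(48) − f^{(1)}(11)) = 1/12 · (-1.56983e-08 − (-2.48369e-05)) = 2.06843e-06.
After k=1: 0.000283737.
Correction k=2: B_{4}/4! · (f^{(3)}(48) − f^{(3)}(11)) = −1/720 · (-2.04406e-10 − (-6.15790e-06)) = -8.55235e-09.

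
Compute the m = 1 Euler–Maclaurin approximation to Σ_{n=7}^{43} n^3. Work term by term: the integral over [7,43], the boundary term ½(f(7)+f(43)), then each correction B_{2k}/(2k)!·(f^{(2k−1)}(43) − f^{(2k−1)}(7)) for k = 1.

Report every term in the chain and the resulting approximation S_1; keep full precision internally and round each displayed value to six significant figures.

S_1 ≈ 894475

The integral term ∫_7^43 x^3 dx = 854100.
Endpoint term: (f(7) + f(43))/2 = (343.000 + 79507.0)/2 = 39925.0.
So far: 894025.
k=1: B_{2}/(2)! × [f^{(1)}(43) − f^{(1)}(7)] = 1/12 × (5547.00 − 147.000) = 450.000.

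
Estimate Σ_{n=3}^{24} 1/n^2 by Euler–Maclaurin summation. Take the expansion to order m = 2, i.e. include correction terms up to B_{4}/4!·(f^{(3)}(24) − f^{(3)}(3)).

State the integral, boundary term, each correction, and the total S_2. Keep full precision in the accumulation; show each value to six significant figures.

The integral term ∫_3^24 1/x^2 dx = 0.291667.
Endpoint term: (f(3) + f(24))/2 = (0.111111 + 0.00173611)/2 = 0.0564236.
Integral + boundary = 0.348090.
k=1: B_{2}/(2)! × [f^{(1)}(24) − f^{(1)}(3)] = 1/12 × (-0.000144676 − (-0.0740741)) = 0.00616078.
Running total after k=1: 0.354251.
k=2: B_{4}/(4)! × [f^{(3)}(24) − f^{(3)}(3)] = −1/720 × (-3.01408e-06 − (-0.0987654)) = -0.000137170.

S_2 ≈ 0.354114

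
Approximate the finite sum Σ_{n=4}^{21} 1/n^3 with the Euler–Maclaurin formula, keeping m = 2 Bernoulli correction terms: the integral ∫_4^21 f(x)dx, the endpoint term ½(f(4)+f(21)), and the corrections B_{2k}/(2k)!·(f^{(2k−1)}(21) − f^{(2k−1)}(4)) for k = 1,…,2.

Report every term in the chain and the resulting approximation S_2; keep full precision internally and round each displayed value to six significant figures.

S_2 ≈ 0.0389376

The integral term ∫_4^21 1/x^3 dx = 0.0301162.
½[f(4) + f(21)] = ½[0.0156250 + 0.000107980] = 0.00786649.
So far: 0.0379827.
k=1: B_{2}/(2)! × [f^{(1)}(21) − f^{(1)}(4)] = 1/12 × (-1.54257e-05 − (-0.0117188)) = 0.000975277.
Running total after k=1: 0.0389580.
k=2: B_{4}/(4)! × [f^{(3)}(21) − f^{(3)}(4)] = −1/720 × (-6.99577e-07 − (-0.0146484)) = -2.03441e-05.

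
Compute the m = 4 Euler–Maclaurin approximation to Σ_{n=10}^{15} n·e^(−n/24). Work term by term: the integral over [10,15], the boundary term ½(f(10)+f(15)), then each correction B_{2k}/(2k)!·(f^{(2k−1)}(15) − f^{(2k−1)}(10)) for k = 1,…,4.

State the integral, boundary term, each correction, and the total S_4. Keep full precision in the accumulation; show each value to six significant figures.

The integral term ∫_10^15 x·e^(−x/24) dx = 36.9357.
Boundary: ½(f(10) + f(15)) = ½(6.59241 + 8.02892) = 7.31066.
Integral + boundary = 44.2463.
Correction k=1: B_{2}/2! · (f^{(1)}(15) − f^{(1)}(10)) = 1/12 · (0.200723 − 0.384557) = -0.0153195.
After k=1: 44.2310.
Correction k=2: B_{4}/4! · (f^{(3)}(15) − f^{(3)}(10)) = −1/720 · (0.00220702 − 0.00295666) = 1.04117e-06.
After k=2: 44.2310.
Correction k=3: B_{6}/6! · (f^{(5)}(15) − f^{(5)}(10)) = 1/30240 · (7.05828e-06 − 9.10711e-06) = -6.77521e-11.
After k=3: 44.2310.
Correction k=4: B_{8}/8! · (f^{(7)}(15) − f^{(7)}(10)) = −1/1209600 · (1.78558e-08 − 2.27103e-08) = 4.01331e-15.

S_4 ≈ 44.2310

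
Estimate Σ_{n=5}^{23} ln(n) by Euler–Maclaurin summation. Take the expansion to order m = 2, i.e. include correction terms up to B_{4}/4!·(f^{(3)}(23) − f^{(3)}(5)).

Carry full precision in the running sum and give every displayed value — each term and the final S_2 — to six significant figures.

S_2 ≈ 48.4286

Integral: ∫_5^23 ln(x) dx = 46.0692.
Endpoint term: (f(5) + f(23))/2 = (1.60944 + 3.13549)/2 = 2.37247.
Integral + boundary = 48.4416.
Order-1 term: 1/12 · (0.0434783 − 0.200000) = -0.0130435.
After k=1: 48.4286.
Order-2 term: −1/720 · (0.000164379 − 0.0160000) = 2.19939e-05.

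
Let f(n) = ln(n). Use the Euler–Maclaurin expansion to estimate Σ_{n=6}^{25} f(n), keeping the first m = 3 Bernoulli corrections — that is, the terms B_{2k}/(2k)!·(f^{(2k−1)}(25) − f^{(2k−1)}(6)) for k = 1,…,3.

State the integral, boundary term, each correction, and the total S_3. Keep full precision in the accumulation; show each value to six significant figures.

S_3 ≈ 53.2161

∫_6^25 ln(x) dx evaluates to 50.7213.
Boundary: ½(f(6) + f(25)) = ½(1.79176 + 3.21888) = 2.50532.
So far: 53.2267.
Order-1 term: 1/12 · (0.0400000 − 0.166667) = -0.0105556.
Running total after k=1: 53.2161.
Order-2 term: −1/720 · (0.000128000 − 0.00925926) = 1.26823e-05.
Running total after k=2: 53.2161.
Order-3 term: 1/30240 · (2.45760e-06 − 0.00308642) = -1.01983e-07.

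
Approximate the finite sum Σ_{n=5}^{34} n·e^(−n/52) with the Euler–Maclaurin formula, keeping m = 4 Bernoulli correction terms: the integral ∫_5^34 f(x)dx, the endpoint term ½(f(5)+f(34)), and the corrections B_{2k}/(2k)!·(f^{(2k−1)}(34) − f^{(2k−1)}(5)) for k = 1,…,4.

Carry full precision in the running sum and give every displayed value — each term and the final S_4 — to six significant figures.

The integral term ∫_5^34 x·e^(−x/52) dx = 366.646.
Boundary: ½(f(5) + f(34)) = ½(4.54162 + 17.6814) = 11.1115.
So far: 377.758.
k=1: B_{2}/(2)! × [f^{(1)}(34) − f^{(1)}(5)] = 1/12 × (0.180014 − 0.820985) = -0.0534142.
Partial sum through k=1: 377.704.
k=2: B_{4}/(4)! × [f^{(3)}(34) − f^{(3)}(5)] = −1/720 × (0.000451220 − 0.000975456) = 7.28106e-07.
Partial sum through k=2: 377.704.
k=3: B_{6}/(6)! × [f^{(5)}(34) − f^{(5)}(5)] = 1/30240 × (3.09122e-07 − 6.09206e-07) = -9.92342e-12.
Partial sum through k=3: 377.704.
k=4: B_{8}/(8)! × [f^{(7)}(34) − f^{(7)}(5)] = −1/1209600 × (1.66928e-10 − 3.17185e-10) = 1.24220e-16.

S_4 ≈ 377.704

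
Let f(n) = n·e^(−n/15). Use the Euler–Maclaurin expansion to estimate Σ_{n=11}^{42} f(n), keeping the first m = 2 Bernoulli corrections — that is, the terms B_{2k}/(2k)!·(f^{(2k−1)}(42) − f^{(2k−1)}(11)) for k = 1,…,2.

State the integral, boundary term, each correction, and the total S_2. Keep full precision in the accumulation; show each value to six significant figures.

S_2 ≈ 139.225

Integral: ∫_11^42 x·e^(−x/15) dx = 135.326.
Endpoint term: (f(11) + f(42))/2 = (5.28336 + 2.55402)/2 = 3.91869.
So far: 139.245.
Correction k=1: B_{2}/2! · (f^{(1)}(42) − f^{(1)}(11)) = 1/12 · (-0.109458 − 0.128081) = -0.0197950.
Running total after k=1: 139.225.
Correction k=2: B_{4}/4! · (f^{(3)}(42) − f^{(3)}(11)) = −1/720 · (5.40534e-05 − 0.00483863) = 6.64525e-06.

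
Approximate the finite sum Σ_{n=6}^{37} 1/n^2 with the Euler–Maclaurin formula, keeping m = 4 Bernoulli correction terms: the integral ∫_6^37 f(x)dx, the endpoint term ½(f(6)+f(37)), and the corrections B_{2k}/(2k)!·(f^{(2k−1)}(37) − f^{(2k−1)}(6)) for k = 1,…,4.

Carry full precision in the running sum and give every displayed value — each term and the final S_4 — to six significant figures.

The integral term ∫_6^37 1/x^2 dx = 0.139640.
Endpoint term: (f(6) + f(37))/2 = (0.0277778 + 0.000730460)/2 = 0.0142541.
Integral + boundary = 0.153894.
Order-1 term: 1/12 · (-3.94843e-05 − (-0.00925926)) = 0.000768315.
After k=1: 0.154662.
Order-2 term: −1/720 · (-3.46101e-07 − (-0.00308642)) = -4.28621e-06.
After k=2: 0.154658.
Order-3 term: 1/30240 · (-7.58439e-09 − (-0.00257202)) = 8.50532e-08.
After k=3: 0.154658.
Order-4 term: −1/1209600 · (-3.10245e-10 − (-0.00400091)) = -3.30763e-09.

S_4 ≈ 0.154658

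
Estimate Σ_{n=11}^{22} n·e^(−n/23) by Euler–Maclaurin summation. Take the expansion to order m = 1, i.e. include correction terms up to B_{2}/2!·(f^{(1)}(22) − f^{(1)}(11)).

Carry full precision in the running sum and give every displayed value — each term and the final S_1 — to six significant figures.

S_1 ≈ 94.6661

The integral term ∫_11^22 x·e^(−x/23) dx = 87.0559.
Boundary: ½(f(11) + f(22)) = ½(6.81847 + 8.45299) = 7.63573.
So far: 94.6917.
Order-1 term: 1/12 · (0.0167055 − 0.323405) = -0.0255583.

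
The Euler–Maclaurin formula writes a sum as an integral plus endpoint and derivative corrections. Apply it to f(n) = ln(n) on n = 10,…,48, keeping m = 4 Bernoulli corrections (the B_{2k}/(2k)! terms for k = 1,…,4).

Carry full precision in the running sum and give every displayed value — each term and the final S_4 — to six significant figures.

The integral term ∫_10^48 ln(x) dx = 124.792.
½[f(10) + f(48)] = ½[2.30259 + 3.87120] = 3.08689.
Integral + boundary = 127.879.
Order-1 term: 1/12 · (0.0208333 − 0.100000) = -0.00659722.
Partial sum through k=1: 127.872.
Order-2 term: −1/720 · (1.80845e-05 − 0.00200000) = 2.75266e-06.
Partial sum through k=2: 127.872.
Order-3 term: 1/30240 · (9.41901e-08 − 0.000240000) = -7.93339e-09.
Partial sum through k=3: 127.872.
Order-4 term: −1/1209600 · (1.22643e-09 − 7.20000e-05) = 5.95228e-11.

S_4 ≈ 127.872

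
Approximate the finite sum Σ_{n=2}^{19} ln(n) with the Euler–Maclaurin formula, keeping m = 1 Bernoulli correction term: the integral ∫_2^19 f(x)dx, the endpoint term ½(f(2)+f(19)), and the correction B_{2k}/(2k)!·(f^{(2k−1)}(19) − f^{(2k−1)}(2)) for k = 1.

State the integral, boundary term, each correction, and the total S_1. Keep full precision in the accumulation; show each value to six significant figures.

The integral term ∫_2^19 ln(x) dx = 37.5580.
Boundary: ½(f(2) + f(19)) = ½(0.693147 + 2.94444) = 1.81879.
So far: 39.3768.
k=1: B_{2}/(2)! × [f^{(1)}(19) − f^{(1)}(2)] = 1/12 × (0.0526316 − 0.500000) = -0.0372807.

S_1 ≈ 39.3396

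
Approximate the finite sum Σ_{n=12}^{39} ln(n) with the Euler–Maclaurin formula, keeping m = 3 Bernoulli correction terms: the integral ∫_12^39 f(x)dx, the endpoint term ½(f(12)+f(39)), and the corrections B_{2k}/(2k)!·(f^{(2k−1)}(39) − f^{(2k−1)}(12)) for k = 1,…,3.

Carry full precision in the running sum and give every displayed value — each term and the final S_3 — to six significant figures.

S_3 ≈ 89.1295

∫_12^39 ln(x) dx evaluates to 86.0600.
Boundary: ½(f(12) + f(39)) = ½(2.48491 + 3.66356) = 3.07423.
So far: 89.1343.
k=1: B_{2}/(2)! × [f^{(1)}(39) − f^{(1)}(12)] = 1/12 × (0.0256410 − 0.0833333) = -0.00480769.
Running total after k=1: 89.1295.
k=2: B_{4}/(4)! × [f^{(3)}(39) − f^{(3)}(12)] = −1/720 × (3.37160e-05 − 0.00115741) = 1.56068e-06.
Running total after k=2: 89.1295.
k=3: B_{6}/(6)! × [f^{(5)}(39) − f^{(5)}(12)] = 1/30240 × (2.66004e-07 − 9.64506e-05) = -3.18071e-09.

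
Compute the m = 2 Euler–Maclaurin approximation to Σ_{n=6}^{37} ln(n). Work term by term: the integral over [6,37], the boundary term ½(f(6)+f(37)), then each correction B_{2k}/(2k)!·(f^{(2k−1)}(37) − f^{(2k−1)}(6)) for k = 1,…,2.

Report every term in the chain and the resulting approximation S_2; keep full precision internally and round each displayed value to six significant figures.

S_2 ≈ 94.5431

Integral: ∫_6^37 ln(x) dx = 91.8534.
Endpoint term: (f(6) + f(37))/2 = (1.79176 + 3.61092)/2 = 2.70134.
Running total after boundary: 94.5547.
Correction k=1: B_{2}/2! · (f^{(1)}(37) − f^{(1)}(6)) = 1/12 · (0.0270270 − 0.166667) = -0.0116366.
Running total after k=1: 94.5431.
Correction k=2: B_{4}/4! · (f^{(3)}(37) − f^{(3)}(6)) = −1/720 · (3.94843e-05 − 0.00925926) = 1.28052e-05.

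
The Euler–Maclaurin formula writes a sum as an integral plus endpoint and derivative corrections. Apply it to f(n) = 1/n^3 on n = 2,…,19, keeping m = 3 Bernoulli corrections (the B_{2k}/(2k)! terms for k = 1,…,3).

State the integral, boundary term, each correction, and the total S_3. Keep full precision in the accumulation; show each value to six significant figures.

S_3 ≈ 0.200834

The integral term ∫_2^19 1/x^3 dx = 0.123615.
Endpoint term: (f(2) + f(19))/2 = (0.125000 + 0.000145794)/2 = 0.0625729.
So far: 0.186188.
Correction k=1: B_{2}/2! · (f^{(1)}(19) − f^{(1)}(2)) = 1/12 · (-2.30201e-05 − (-0.187500)) = 0.0156231.
After k=1: 0.201811.
Correction k=2: B_{4}/4! · (f^{(3)}(19) − f^{(3)}(2)) = −1/720 · (-1.27535e-06 − (-0.937500)) = -0.00130208.
After k=2: 0.200509.
Correction k=3: B_{6}/6! · (f^{(5)}(19) − f^{(5)}(2)) = 1/30240 · (-1.48379e-07 − (-9.84375)) = 0.000325521.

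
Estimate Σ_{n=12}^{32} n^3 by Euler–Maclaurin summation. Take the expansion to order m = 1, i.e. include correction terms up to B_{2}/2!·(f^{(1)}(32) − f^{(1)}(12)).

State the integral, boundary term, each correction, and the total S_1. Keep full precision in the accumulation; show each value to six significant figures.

S_1 ≈ 274428

The integral term ∫_12^32 x^3 dx = 256960.
Boundary: ½(f(12) + f(32)) = ½(1728.00 + 32768.0) = 17248.0.
So far: 274208.
k=1: B_{2}/(2)! × [f^{(1)}(32) − f^{(1)}(12)] = 1/12 × (3072.00 − 432.000) = 220.000.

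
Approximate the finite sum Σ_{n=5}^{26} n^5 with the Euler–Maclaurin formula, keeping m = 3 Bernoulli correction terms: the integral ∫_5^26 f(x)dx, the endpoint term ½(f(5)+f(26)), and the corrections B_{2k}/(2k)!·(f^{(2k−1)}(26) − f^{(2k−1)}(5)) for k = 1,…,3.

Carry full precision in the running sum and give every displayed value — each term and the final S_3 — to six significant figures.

S_3 ≈ 5.76157e+07

∫_5^26 x^5 dx evaluates to 5.14834e+07.
½[f(5) + f(26)] = ½[3125.00 + 1.18814e+07] = 5.94225e+06.
Integral + boundary = 5.74256e+07.
Correction k=1: B_{2}/2! · (f^{(1)}(26) − f^{(1)}(5)) = 1/12 · (2.28488e+06 − 3125.00) = 190146.
Running total after k=1: 5.76158e+07.
Correction k=2: B_{4}/4! · (f^{(3)}(26) − f^{(3)}(5)) = −1/720 · (40560.0 − 1500.00) = -54.2500.
Running total after k=2: 5.76157e+07.
Correction k=3: B_{6}/6! · (f^{(5)}(26) − f^{(5)}(5)) = 1/30240 · (120.000 − 120.000) = 0.00000.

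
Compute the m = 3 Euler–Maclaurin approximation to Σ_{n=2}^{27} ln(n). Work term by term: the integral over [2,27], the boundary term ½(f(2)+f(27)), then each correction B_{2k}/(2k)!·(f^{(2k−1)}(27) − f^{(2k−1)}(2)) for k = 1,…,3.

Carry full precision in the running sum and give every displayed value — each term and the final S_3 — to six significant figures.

S_3 ≈ 64.5575

The integral term ∫_2^27 ln(x) dx = 62.6013.
Endpoint term: (f(2) + f(27))/2 = (0.693147 + 3.29584)/2 = 1.99449.
Integral + boundary = 64.5958.
Order-1 term: 1/12 · (0.0370370 − 0.500000) = -0.0385802.
Running total after k=1: 64.5572.
Order-2 term: −1/720 · (0.000101611 − 0.250000) = 0.000347081.
Running total after k=2: 64.5576.
Order-3 term: 1/30240 · (1.67260e-06 − 0.750000) = -2.48015e-05.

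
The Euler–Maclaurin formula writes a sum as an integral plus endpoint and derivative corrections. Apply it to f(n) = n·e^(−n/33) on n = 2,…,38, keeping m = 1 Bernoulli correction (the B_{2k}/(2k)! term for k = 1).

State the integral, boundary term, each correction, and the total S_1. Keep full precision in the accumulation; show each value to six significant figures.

S_1 ≈ 353.193

Integral: ∫_2^38 x·e^(−x/33) dx = 346.322.
Boundary: ½(f(2) + f(38)) = ½(1.88239 + 12.0140) = 6.94818.
Integral + boundary = 353.270.
k=1: B_{2}/(2)! × [f^{(1)}(38) − f^{(1)}(2)] = 1/12 × (-0.0479026 − 0.884152) = -0.0776712.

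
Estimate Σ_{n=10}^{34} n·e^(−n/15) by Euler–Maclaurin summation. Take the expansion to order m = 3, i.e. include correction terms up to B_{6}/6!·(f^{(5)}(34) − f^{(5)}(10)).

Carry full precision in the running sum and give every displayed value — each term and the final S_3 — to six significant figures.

S_3 ≈ 120.647

∫_10^34 x·e^(−x/15) dx evaluates to 116.343.
Boundary: ½(f(10) + f(34)) = ½(5.13417 + 3.52434) = 4.32926.
Integral + boundary = 120.673.
Order-1 term: 1/12 · (-0.131299 − 0.171139) = -0.0252032.
Running total after k=1: 120.647.
Order-2 term: −1/720 · (0.000337845 − 0.00532433) = 6.92567e-06.
Running total after k=2: 120.647.
Order-3 term: 1/30240 · (5.59663e-06 − 4.39468e-05) = -1.26819e-09.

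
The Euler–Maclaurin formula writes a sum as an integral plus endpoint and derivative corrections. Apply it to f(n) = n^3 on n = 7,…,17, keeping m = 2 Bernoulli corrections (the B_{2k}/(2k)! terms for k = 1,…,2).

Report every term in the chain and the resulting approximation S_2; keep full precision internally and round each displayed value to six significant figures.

S_2 ≈ 22968.0

The integral term ∫_7^17 x^3 dx = 20280.0.
Endpoint term: (f(7) + f(17))/2 = (343.000 + 4913.00)/2 = 2628.00.
Running total after boundary: 22908.0.
k=1: B_{2}/(2)! × [f^{(1)}(17) − f^{(1)}(7)] = 1/12 × (867.000 − 147.000) = 60.0000.
Running total after k=1: 22968.0.
k=2: B_{4}/(4)! × [f^{(3)}(17) − f^{(3)}(7)] = −1/720 × (6.00000 − 6.00000) = 0.00000.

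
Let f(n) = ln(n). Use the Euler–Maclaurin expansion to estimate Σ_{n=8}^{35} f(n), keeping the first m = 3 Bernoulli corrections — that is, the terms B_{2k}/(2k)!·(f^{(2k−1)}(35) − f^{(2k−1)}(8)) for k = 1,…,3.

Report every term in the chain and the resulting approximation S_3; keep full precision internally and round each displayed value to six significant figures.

S_3 ≈ 83.6110

∫_8^35 ln(x) dx evaluates to 80.8016.
½[f(8) + f(35)] = ½[2.07944 + 3.55535] = 2.81739.
Running total after boundary: 83.6190.
k=1: B_{2}/(2)! × [f^{(1)}(35) − f^{(1)}(8)] = 1/12 × (0.0285714 − 0.125000) = -0.00803571.
Running total after k=1: 83.6110.
k=2: B_{4}/(4)! × [f^{(3)}(35) − f^{(3)}(8)] = −1/720 × (4.66472e-05 − 0.00390625) = 5.36056e-06.
Running total after k=2: 83.6110.
k=3: B_{6}/(6)! × [f^{(5)}(35) − f^{(5)}(8)] = 1/30240 × (4.56952e-07 − 0.000732422) = -2.42052e-08.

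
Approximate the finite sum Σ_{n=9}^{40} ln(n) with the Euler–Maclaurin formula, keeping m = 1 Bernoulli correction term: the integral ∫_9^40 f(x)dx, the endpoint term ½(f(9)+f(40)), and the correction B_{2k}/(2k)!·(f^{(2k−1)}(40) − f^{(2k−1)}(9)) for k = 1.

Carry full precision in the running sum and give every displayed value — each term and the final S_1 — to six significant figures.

∫_9^40 ln(x) dx evaluates to 96.7802.
½[f(9) + f(40)] = ½[2.19722 + 3.68888] = 2.94305.
Running total after boundary: 99.7232.
Order-1 term: 1/12 · (0.0250000 − 0.111111) = -0.00717593.

S_1 ≈ 99.7160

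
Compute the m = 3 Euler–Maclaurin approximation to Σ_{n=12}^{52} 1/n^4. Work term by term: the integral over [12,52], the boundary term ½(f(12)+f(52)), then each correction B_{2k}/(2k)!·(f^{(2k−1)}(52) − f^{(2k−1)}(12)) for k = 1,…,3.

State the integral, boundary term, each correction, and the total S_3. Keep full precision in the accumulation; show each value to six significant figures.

S_3 ≈ 0.000216046

∫_12^52 1/x^4 dx evaluates to 0.000190531.
Boundary: ½(f(12) + f(52)) = ½(4.82253e-05 + 1.36769e-07) = 2.41810e-05.
So far: 0.000214712.
k=1: B_{2}/(2)! × [f^{(1)}(52) − f^{(1)}(12)] = 1/12 × (-1.05207e-08 − (-1.60751e-05)) = 1.33872e-06.
Running total after k=1: 0.000216050.
k=2: B_{4}/(4)! × [f^{(3)}(52) − f^{(3)}(12)] = −1/720 × (-1.16723e-10 − (-3.34898e-06)) = -4.65120e-09.
Running total after k=2: 0.000216046.
k=3: B_{6}/(6)! × [f^{(5)}(52) − f^{(5)}(12)] = 1/30240 × (-2.41735e-12 − (-1.30238e-06)) = 4.30681e-11.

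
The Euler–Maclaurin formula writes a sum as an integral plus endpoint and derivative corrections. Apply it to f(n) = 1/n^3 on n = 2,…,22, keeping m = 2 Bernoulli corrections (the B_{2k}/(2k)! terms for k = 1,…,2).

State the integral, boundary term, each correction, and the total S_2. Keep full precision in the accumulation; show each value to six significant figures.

The integral term ∫_2^22 1/x^3 dx = 0.123967.
Boundary: ½(f(2) + f(22)) = ½(0.125000 + 9.39144e-05) = 0.0625470.
Integral + boundary = 0.186514.
k=1: B_{2}/(2)! × [f^{(1)}(22) − f^{(1)}(2)] = 1/12 × (-1.28065e-05 − (-0.187500)) = 0.0156239.
Running total after k=1: 0.202138.
k=2: B_{4}/(4)! × [f^{(3)}(22) − f^{(3)}(2)] = −1/720 × (-5.29194e-07 − (-0.937500)) = -0.00130208.

S_2 ≈ 0.200836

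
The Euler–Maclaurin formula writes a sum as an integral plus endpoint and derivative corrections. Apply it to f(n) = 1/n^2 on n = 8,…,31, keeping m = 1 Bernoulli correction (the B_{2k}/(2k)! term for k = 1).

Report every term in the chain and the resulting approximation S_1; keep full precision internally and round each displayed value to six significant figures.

The integral term ∫_8^31 1/x^2 dx = 0.0927419.
Endpoint term: (f(8) + f(31))/2 = (0.0156250 + 0.00104058)/2 = 0.00833279.
Running total after boundary: 0.101075.
Correction k=1: B_{2}/2! · (f^{(1)}(31) − f^{(1)}(8)) = 1/12 · (-6.71344e-05 − (-0.00390625)) = 0.000319926.

S_1 ≈ 0.101395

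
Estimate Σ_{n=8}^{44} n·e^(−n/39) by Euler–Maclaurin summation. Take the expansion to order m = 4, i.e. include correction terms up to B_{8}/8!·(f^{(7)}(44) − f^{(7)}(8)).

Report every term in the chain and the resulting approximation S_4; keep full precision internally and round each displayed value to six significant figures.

S_4 ≈ 455.840

The integral term ∫_8^44 x·e^(−x/39) dx = 445.520.
½[f(8) + f(44)] = ½[6.51634 + 14.2390] = 10.3777.
Running total after boundary: 455.898.
k=1: B_{2}/(2)! × [f^{(1)}(44) − f^{(1)}(8)] = 1/12 × (-0.0414889 − 0.647457) = -0.0574122.
Partial sum through k=1: 455.840.
k=2: B_{4}/(4)! × [f^{(3)}(44) − f^{(3)}(8)] = −1/720 × (0.000398250 − 0.00149674) = 1.52568e-06.
Partial sum through k=2: 455.840.
k=3: B_{6}/(6)! × [f^{(5)}(44) − f^{(5)}(8)] = 1/30240 × (5.41602e-07 − 1.68823e-06) = -3.79177e-11.
Partial sum through k=3: 455.840.
k=4: B_{8}/(8)! × [f^{(7)}(44) − f^{(7)}(8)] = −1/1209600 × (5.40020e-10 − 1.57292e-09) = 8.53921e-16.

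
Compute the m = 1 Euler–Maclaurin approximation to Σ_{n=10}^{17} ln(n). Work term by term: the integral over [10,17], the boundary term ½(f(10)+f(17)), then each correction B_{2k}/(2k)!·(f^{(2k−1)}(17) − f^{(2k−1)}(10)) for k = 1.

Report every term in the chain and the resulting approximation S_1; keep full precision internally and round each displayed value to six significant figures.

S_1 ≈ 20.7032

The integral term ∫_10^17 ln(x) dx = 18.1388.
½[f(10) + f(17)] = ½[2.30259 + 2.83321] = 2.56790.
Running total after boundary: 20.7067.
Order-1 term: 1/12 · (0.0588235 − 0.100000) = -0.00343137.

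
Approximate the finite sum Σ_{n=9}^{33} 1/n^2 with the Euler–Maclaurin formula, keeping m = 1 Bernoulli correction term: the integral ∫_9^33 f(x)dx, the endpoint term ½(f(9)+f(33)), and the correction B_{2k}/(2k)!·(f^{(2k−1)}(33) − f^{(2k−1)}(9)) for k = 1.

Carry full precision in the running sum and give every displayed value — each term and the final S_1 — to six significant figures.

S_1 ≈ 0.0876640

The integral term ∫_9^33 1/x^2 dx = 0.0808081.
Boundary: ½(f(9) + f(33)) = ½(0.0123457 + 0.000918274) = 0.00663198.
Integral + boundary = 0.0874401.
Order-1 term: 1/12 · (-5.56529e-05 − (-0.00274348)) = 0.000223986.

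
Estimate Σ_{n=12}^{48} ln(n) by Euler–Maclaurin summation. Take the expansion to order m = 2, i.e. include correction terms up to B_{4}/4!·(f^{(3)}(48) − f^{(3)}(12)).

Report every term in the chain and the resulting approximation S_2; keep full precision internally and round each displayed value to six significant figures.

∫_12^48 ln(x) dx evaluates to 119.999.
½[f(12) + f(48)] = ½[2.48491 + 3.87120] = 3.17805.
Integral + boundary = 123.177.
k=1: B_{2}/(2)! × [f^{(1)}(48) − f^{(1)}(12)] = 1/12 × (0.0208333 − 0.0833333) = -0.00520833.
Partial sum through k=1: 123.172.
k=2: B_{4}/(4)! × [f^{(3)}(48) − f^{(3)}(12)] = −1/720 × (1.80845e-05 − 0.00115741) = 1.58239e-06.

S_2 ≈ 123.172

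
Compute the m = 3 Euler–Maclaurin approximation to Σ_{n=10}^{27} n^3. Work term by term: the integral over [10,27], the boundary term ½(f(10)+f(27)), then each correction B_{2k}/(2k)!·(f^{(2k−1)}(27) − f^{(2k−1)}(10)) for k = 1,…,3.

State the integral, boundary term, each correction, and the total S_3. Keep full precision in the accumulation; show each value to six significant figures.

S_3 ≈ 140859

∫_10^27 x^3 dx evaluates to 130360.
Boundary: ½(f(10) + f(27)) = ½(1000.00 + 19683.0) = 10341.5.
Running total after boundary: 140702.
k=1: B_{2}/(2)! × [f^{(1)}(27) − f^{(1)}(10)] = 1/12 × (2187.00 − 300.000) = 157.250.
After k=1: 140859.
k=2: B_{4}/(4)! × [f^{(3)}(27) − f^{(3)}(10)] = −1/720 × (6.00000 − 6.00000) = 0.00000.
After k=2: 140859.
k=3: B_{6}/(6)! × [f^{(5)}(27) − f^{(5)}(10)] = 1/30240 × (0.00000 − 0.00000) = 0.00000.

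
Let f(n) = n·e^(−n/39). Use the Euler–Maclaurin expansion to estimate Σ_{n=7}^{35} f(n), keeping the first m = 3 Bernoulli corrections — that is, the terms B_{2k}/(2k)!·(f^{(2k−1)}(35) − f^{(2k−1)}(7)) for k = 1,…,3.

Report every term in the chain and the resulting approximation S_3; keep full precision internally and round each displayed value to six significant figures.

S_3 ≈ 332.875

The integral term ∫_7^35 x·e^(−x/39) dx = 322.871.
Endpoint term: (f(7) + f(35))/2 = (5.84989 + 14.2665)/2 = 10.0582.
So far: 332.929.
Correction k=1: B_{2}/2! · (f^{(1)}(35) − f^{(1)}(7)) = 1/12 · (0.0418065 − 0.685701) = -0.0536579.
After k=1: 332.875.
Correction k=2: B_{4}/4! · (f^{(3)}(35) − f^{(3)}(7)) = −1/720 · (0.000563467 − 0.00154970) = 1.36977e-06.
After k=2: 332.875.
Correction k=3: B_{6}/6! · (f^{(5)}(35) − f^{(5)}(7)) = 1/30240 · (7.22846e-07 − 1.74134e-06) = -3.36805e-11.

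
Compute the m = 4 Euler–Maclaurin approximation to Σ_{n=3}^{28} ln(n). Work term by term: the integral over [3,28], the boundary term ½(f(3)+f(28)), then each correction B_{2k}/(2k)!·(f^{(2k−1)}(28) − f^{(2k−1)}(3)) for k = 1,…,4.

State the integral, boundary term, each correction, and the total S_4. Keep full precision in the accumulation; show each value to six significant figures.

S_4 ≈ 67.1966

Integral: ∫_3^28 ln(x) dx = 65.0059.
Endpoint term: (f(3) + f(28))/2 = (1.09861 + 3.33220)/2 = 2.21541.
So far: 67.2213.
k=1: B_{2}/(2)! × [f^{(1)}(28) − f^{(1)}(3)] = 1/12 × (0.0357143 − 0.333333) = -0.0248016.
Running total after k=1: 67.1965.
k=2: B_{4}/(4)! × [f^{(3)}(28) − f^{(3)}(3)] = −1/720 × (9.11079e-05 − 0.0740741) = 0.000102754.
Running total after k=2: 67.1966.
k=3: B_{6}/(6)! × [f^{(5)}(28) − f^{(5)}(3)] = 1/30240 × (1.39451e-06 − 0.0987654) = -3.26601e-06.
Running total after k=3: 67.1966.
k=4: B_{8}/(8)! × [f^{(7)}(28) − f^{(7)}(3)] = −1/1209600 × (5.33613e-08 − 0.329218) = 2.72171e-07.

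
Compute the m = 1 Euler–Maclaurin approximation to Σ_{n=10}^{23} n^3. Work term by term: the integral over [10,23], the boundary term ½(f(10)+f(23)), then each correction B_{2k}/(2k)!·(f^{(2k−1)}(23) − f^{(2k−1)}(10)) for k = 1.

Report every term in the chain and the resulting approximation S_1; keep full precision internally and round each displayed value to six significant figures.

S_1 ≈ 74151.0

Integral: ∫_10^23 x^3 dx = 67460.2.
½[f(10) + f(23)] = ½[1000.00 + 12167.0] = 6583.50.
Running total after boundary: 74043.8.
k=1: B_{2}/(2)! × [f^{(1)}(23) − f^{(1)}(10)] = 1/12 × (1587.00 − 300.000) = 107.250.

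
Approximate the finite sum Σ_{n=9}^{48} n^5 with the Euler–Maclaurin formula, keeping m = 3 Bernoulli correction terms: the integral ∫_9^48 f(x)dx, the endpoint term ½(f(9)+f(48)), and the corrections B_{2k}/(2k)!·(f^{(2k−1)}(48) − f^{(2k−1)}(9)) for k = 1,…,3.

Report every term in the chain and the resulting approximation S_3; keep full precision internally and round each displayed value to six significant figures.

∫_9^48 x^5 dx evaluates to 2.03834e+09.
Endpoint term: (f(9) + f(48))/2 = (59049.0 + 2.54804e+08)/2 = 1.27432e+08.
Integral + boundary = 2.16577e+09.
Order-1 term: 1/12 · (2.65421e+07 − 32805.0) = 2.20911e+06.
Running total after k=1: 2.16798e+09.
Order-2 term: −1/720 · (138240 − 4860.00) = -185.250.
Running total after k=2: 2.16798e+09.
Order-3 term: 1/30240 · (120.000 − 120.000) = 0.00000.

S_3 ≈ 2.16798e+09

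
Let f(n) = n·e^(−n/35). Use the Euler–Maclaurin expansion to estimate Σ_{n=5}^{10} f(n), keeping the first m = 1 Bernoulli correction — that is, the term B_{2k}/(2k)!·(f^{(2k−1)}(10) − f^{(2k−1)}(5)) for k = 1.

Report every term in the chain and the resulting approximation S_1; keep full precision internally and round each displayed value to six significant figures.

Integral: ∫_5^10 x·e^(−x/35) dx = 30.0523.
Endpoint term: (f(5) + f(10))/2 = (4.33439 + 7.51477)/2 = 5.92458.
So far: 35.9769.
Correction k=1: B_{2}/2! · (f^{(1)}(10) − f^{(1)}(5)) = 1/12 · (0.536769 − 0.743038) = -0.0171891.

S_1 ≈ 35.9597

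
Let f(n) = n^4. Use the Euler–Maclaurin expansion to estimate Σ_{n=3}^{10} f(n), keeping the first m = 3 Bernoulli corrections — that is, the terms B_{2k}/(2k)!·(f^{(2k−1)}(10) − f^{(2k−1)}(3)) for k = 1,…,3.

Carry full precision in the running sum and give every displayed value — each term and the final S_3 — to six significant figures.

S_3 ≈ 25316.0

∫_3^10 x^4 dx evaluates to 19951.4.
½[f(3) + f(10)] = ½[81.0000 + 10000.0] = 5040.50.
Integral + boundary = 24991.9.
k=1: B_{2}/(2)! × [f^{(1)}(10) − f^{(1)}(3)] = 1/12 × (4000.00 − 108.000) = 324.333.
After k=1: 25316.2.
k=2: B_{4}/(4)! × [f^{(3)}(10) − f^{(3)}(3)] = −1/720 × (240.000 − 72.0000) = -0.233333.
After k=2: 25316.0.
k=3: B_{6}/(6)! × [f^{(5)}(10) − f^{(5)}(3)] = 1/30240 × (0.00000 − 0.00000) = 0.00000.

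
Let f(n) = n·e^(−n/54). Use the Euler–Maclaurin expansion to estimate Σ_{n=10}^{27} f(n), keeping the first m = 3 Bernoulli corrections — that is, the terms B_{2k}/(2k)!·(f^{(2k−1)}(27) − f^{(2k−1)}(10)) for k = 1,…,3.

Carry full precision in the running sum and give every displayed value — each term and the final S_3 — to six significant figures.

S_3 ≈ 231.111

∫_10^27 x·e^(−x/54) dx evaluates to 218.799.
½[f(10) + f(27)] = ½[8.30950 + 16.3763] = 12.3429.
Running total after boundary: 231.142.
Correction k=1: B_{2}/2! · (f^{(1)}(27) − f^{(1)}(10)) = 1/12 · (0.303265 − 0.677071) = -0.0311504.
Running total after k=1: 231.111.
Correction k=2: B_{4}/4! · (f^{(3)}(27) − f^{(3)}(10)) = −1/720 · (0.000520002 − 0.000802116) = 3.91825e-07.
Running total after k=2: 231.111.
Correction k=3: B_{6}/6! · (f^{(5)}(27) − f^{(5)}(10)) = 1/30240 · (3.20989e-07 − 4.70522e-07) = -4.94486e-12.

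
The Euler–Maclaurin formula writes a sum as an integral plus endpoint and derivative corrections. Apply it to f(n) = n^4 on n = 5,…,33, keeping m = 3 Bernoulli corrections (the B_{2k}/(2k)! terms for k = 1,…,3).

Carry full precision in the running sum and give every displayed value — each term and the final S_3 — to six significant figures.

S_3 ≈ 8.43166e+06

∫_5^33 x^4 dx evaluates to 7.82645e+06.
Endpoint term: (f(5) + f(33))/2 = (625.000 + 1.18592e+06)/2 = 593273.
Running total after boundary: 8.41973e+06.
Correction k=1: B_{2}/2! · (f^{(1)}(33) − f^{(1)}(5)) = 1/12 · (143748 − 500.000) = 11937.3.
After k=1: 8.43166e+06.
Correction k=2: B_{4}/4! · (f^{(3)}(33) − f^{(3)}(5)) = −1/720 · (792.000 − 120.000) = -0.933333.
After k=2: 8.43166e+06.
Correction k=3: B_{6}/6! · (f^{(5)}(33) − f^{(5)}(5)) = 1/30240 · (0.00000 − 0.00000) = 0.00000.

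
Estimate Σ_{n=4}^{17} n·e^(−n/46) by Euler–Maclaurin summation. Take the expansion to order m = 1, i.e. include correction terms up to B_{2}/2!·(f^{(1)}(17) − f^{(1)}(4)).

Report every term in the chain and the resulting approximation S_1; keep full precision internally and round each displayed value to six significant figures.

∫_4^17 x·e^(−x/46) dx evaluates to 105.830.
½[f(4) + f(17)] = ½[3.66687 + 11.7476] = 7.70723.
Running total after boundary: 113.538.
Correction k=1: B_{2}/2! · (f^{(1)}(17) − f^{(1)}(4)) = 1/12 · (0.435652 − 0.837002) = -0.0334458.

S_1 ≈ 113.504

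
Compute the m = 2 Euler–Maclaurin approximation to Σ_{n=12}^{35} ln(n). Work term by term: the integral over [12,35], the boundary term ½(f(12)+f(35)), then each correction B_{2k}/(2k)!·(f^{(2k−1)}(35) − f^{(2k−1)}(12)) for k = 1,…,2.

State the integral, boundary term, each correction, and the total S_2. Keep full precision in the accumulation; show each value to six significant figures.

S_2 ≈ 74.6339

The integral term ∫_12^35 ln(x) dx = 71.6183.
Endpoint term: (f(12) + f(35))/2 = (2.48491 + 3.55535)/2 = 3.02013.
So far: 74.6384.
k=1: B_{2}/(2)! × [f^{(1)}(35) − f^{(1)}(12)] = 1/12 × (0.0285714 − 0.0833333) = -0.00456349.
Running total after k=1: 74.6339.
k=2: B_{4}/(4)! × [f^{(3)}(35) − f^{(3)}(12)] = −1/720 × (4.66472e-05 − 0.00115741) = 1.54272e-06.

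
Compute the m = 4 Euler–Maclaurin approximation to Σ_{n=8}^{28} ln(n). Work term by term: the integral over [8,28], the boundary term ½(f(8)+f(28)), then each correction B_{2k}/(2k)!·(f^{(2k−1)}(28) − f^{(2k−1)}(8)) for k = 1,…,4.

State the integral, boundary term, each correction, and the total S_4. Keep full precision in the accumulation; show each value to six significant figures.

∫_8^28 ln(x) dx evaluates to 56.6662.
Boundary: ½(f(8) + f(28)) = ½(2.07944 + 3.33220) = 2.70582.
So far: 59.3720.
Order-1 term: 1/12 · (0.0357143 − 0.125000) = -0.00744048.
Partial sum through k=1: 59.3646.
Order-2 term: −1/720 · (9.11079e-05 − 0.00390625) = 5.29881e-06.
Partial sum through k=2: 59.3646.
Order-3 term: 1/30240 · (1.39451e-06 − 0.000732422) = -2.41742e-08.
Partial sum through k=3: 59.3646.
Order-4 term: −1/1209600 · (5.33613e-08 − 0.000343323) = 2.83788e-10.

S_4 ≈ 59.3646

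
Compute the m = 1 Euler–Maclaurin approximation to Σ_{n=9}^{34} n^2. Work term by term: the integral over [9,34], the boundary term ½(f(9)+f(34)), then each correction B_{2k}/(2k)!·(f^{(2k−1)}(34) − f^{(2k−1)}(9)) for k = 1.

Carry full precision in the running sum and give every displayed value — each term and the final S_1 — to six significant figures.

The integral term ∫_9^34 x^2 dx = 12858.3.
½[f(9) + f(34)] = ½[81.0000 + 1156.00] = 618.500.
So far: 13476.8.
k=1: B_{2}/(2)! × [f^{(1)}(34) − f^{(1)}(9)] = 1/12 × (68.0000 − 18.0000) = 4.16667.

S_1 ≈ 13481.0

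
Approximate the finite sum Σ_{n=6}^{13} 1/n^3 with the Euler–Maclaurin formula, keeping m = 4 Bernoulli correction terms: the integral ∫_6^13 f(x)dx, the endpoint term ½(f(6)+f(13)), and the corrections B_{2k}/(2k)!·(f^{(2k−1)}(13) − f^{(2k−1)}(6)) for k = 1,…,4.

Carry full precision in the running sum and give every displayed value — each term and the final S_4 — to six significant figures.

∫_6^13 1/x^3 dx evaluates to 0.0109303.
½[f(6) + f(13)] = ½[0.00462963 + 0.000455166] = 0.00254240.
Integral + boundary = 0.0134727.
Order-1 term: 1/12 · (-0.000105038 − (-0.00231481)) = 0.000184148.
Partial sum through k=1: 0.0136569.
Order-2 term: −1/720 · (-1.24306e-05 − (-0.00128601)) = -1.76886e-06.
Partial sum through k=2: 0.0136551.
Order-3 term: 1/30240 · (-3.08925e-06 − (-0.00150034)) = 4.95124e-08.
Partial sum through k=3: 0.0136551.
Order-4 term: −1/1209600 · (-1.31613e-06 − (-0.00300069)) = -2.47964e-09.

S_4 ≈ 0.0136551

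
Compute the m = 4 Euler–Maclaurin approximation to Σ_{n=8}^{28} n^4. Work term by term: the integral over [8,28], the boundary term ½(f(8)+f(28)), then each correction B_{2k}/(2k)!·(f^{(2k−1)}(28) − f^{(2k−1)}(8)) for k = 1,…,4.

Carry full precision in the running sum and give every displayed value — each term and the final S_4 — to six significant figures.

∫_8^28 x^4 dx evaluates to 3.43552e+06.
Boundary: ½(f(8) + f(28)) = ½(4096.00 + 614656) = 309376.
Running total after boundary: 3.74490e+06.
k=1: B_{2}/(2)! × [f^{(1)}(28) − f^{(1)}(8)] = 1/12 × (87808.0 − 2048.00) = 7146.67.
After k=1: 3.75204e+06.
k=2: B_{4}/(4)! × [f^{(3)}(28) − f^{(3)}(8)] = −1/720 × (672.000 − 192.000) = -0.666667.
After k=2: 3.75204e+06.
k=3: B_{6}/(6)! × [f^{(5)}(28) − f^{(5)}(8)] = 1/30240 × (0.00000 − 0.00000) = 0.00000.
After k=3: 3.75204e+06.
k=4: B_{8}/(8)! × [f^{(7)}(28) − f^{(7)}(8)] = −1/1209600 × (0.00000 − 0.00000) = 0.00000.

S_4 ≈ 3.75204e+06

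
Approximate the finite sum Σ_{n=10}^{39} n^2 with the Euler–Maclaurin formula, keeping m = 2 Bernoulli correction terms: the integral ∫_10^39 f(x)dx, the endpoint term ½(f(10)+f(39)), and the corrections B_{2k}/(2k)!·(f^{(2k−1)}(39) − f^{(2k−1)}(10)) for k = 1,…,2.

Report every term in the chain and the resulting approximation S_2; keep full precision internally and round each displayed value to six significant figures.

S_2 ≈ 20255.0

Integral: ∫_10^39 x^2 dx = 19439.7.
½[f(10) + f(39)] = ½[100.000 + 1521.00] = 810.500.
Integral + boundary = 20250.2.
Order-1 term: 1/12 · (78.0000 − 20.0000) = 4.83333.
After k=1: 20255.0.
Order-2 term: −1/720 · (0.00000 − 0.00000) = 0.00000.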